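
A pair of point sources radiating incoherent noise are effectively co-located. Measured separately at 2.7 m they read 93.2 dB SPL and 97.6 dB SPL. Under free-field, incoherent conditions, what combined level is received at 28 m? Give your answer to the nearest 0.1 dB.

Combined at 2.7 m: 10·log₁₀(10^(93.2/10)+10^(97.6/10)) = 98.95 dB SPL.
Then apply −20·log₁₀(28/2.7) = -20.32 dB → 78.6 dB SPL.

78.6 dB SPL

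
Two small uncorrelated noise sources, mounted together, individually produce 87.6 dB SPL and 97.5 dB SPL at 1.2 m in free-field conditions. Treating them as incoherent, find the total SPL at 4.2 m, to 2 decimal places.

87.04 dB SPL

Combined at 1.2 m: 10·log₁₀(10^(87.6/10)+10^(97.5/10)) = 97.923 dB SPL.
Then apply −20·log₁₀(4.2/1.2) = -10.881 dB → 87.04 dB SPL.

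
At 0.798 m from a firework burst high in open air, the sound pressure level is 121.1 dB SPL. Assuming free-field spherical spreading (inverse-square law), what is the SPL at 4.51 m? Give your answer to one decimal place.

Inverse-square spreading gives ΔL = −20·log₁₀(d₂/d₁).
ΔL = −20·log₁₀(4.51/0.798) = -15.04 dB, so L₂ = 121.1 + (-15.04) = 106.1 dB SPL.

106.1 dB SPL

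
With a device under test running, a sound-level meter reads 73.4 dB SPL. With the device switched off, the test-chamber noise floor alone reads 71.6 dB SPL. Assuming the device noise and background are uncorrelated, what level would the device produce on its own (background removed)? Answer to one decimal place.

Remove the background by subtracting linear intensities:
L_src = 10·log₁₀(10^(73.4/10) − 10^(71.6/10)) = 10·log₁₀(7423000) = 68.7 dB SPL.

68.7 dB SPL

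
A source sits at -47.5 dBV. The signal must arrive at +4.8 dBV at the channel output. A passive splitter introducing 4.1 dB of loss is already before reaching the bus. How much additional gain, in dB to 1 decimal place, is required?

The required make-up gain is the shortfall in the dB sum.
G = +4.8 − (-47.5) + 4.1 = 56.4 dB.

56.4 dB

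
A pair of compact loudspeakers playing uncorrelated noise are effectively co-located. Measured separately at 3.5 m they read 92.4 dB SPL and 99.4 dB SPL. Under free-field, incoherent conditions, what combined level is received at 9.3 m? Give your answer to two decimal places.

Combined at 3.5 m: 10·log₁₀(10^(92.4/10)+10^(99.4/10)) = 100.190 dB SPL.
Then apply −20·log₁₀(9.3/3.5) = -8.488 dB → 91.70 dB SPL.

91.70 dB SPL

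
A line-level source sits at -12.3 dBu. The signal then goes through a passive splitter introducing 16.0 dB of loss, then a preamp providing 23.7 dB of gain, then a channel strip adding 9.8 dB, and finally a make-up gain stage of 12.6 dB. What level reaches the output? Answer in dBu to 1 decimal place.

+17.8 dBu

In dB, series stages simply add:
-12.3 − 16.0 + 23.7 + 9.8 + 12.6 = +17.8 dBu.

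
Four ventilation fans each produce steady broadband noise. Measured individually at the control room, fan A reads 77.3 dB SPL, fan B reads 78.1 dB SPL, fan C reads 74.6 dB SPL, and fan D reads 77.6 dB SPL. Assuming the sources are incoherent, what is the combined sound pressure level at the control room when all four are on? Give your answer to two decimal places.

Uncorrelated sources add in intensity (power), not in dB.
L_total = 10·log₁₀(10^(77.3/10) + 10^(78.1/10) + 10^(74.6/10) + 10^(77.6/10)) = 10·log₁₀(204700000) = 83.11 dB SPL.

83.11 dB SPL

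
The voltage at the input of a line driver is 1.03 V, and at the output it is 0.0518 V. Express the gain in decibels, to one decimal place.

Voltage is an amplitude quantity, so gain = 20·log₁₀(V_out/V_in).
20·log₁₀(0.0518/1.03) = 20·log₁₀(0.05029) = -26.0 dB.

-26.0 dB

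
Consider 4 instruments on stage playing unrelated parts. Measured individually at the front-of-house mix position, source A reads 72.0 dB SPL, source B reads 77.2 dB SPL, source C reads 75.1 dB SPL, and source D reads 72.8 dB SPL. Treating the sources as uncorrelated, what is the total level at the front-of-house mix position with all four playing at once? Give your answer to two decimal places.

Incoherent sources sum as intensities:
L_total = 10·log₁₀(10^(72.0/10) + 10^(77.2/10) + 10^(75.1/10) + 10^(72.8/10)) = 10·log₁₀(119700000) = 80.78 dB SPL.

80.78 dB SPL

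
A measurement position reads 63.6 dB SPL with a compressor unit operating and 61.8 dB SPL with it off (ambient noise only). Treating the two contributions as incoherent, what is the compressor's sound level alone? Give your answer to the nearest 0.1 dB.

Remove the background by subtracting linear intensities:
L_src = 10·log₁₀(10^(63.6/10) − 10^(61.8/10)) = 10·log₁₀(777300) = 58.9 dB SPL.

58.9 dB SPL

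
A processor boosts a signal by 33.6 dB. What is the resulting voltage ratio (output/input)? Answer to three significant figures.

Voltage ratio = 10^(dB/20).
10^(33.6/20) = 10^(1.680) = 47.9.

47.9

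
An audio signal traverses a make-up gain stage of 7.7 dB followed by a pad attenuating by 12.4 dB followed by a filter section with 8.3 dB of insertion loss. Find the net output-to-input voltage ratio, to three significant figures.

0.224

Net gain = 7.7 + (−12.4) + (−8.3) = -13.0 dB.
Voltage ratio = 10^(-13.0/20) = 0.224.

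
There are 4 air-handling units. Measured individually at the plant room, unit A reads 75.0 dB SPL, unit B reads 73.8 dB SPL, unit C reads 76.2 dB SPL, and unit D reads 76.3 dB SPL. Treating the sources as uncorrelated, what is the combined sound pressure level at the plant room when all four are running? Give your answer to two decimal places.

81.46 dB SPL

Uncorrelated sources add in intensity (power), not in dB.
L_total = 10·log₁₀(10^(75.0/10) + 10^(73.8/10) + 10^(76.2/10) + 10^(76.3/10)) = 10·log₁₀(140000000) = 81.46 dB SPL.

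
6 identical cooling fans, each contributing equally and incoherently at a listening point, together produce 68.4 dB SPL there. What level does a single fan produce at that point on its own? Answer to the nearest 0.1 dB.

6 equal incoherent sources add 10·log₁₀(6) = 7.78 dB over one source.
L_one = 68.4 − 7.78 = 60.6 dB SPL.

60.6 dB SPL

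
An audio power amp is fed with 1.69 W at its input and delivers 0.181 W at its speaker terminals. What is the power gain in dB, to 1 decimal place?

Power ratio → dB uses the 10·log₁₀ form:
10·log₁₀(0.181/1.69) = 10·log₁₀(0.1071) = -9.7 dB.

-9.7 dB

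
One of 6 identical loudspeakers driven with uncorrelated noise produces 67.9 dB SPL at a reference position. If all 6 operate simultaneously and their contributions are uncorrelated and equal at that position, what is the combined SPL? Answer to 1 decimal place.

6 equal incoherent sources raise the level by 10·log₁₀(6) = 7.78 dB.
L_total = 67.9 + 7.78 = 75.7 dB SPL.

75.7 dB SPL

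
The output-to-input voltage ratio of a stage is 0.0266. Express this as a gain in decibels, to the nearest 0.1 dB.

Voltage ratio → dB uses the 20·log₁₀ form:
20·log₁₀(0.0266) = -31.5 dB.

-31.5 dB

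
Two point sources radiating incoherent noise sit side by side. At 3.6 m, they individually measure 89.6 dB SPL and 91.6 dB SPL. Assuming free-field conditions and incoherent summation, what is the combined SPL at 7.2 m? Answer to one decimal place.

Combined at 3.6 m: 10·log₁₀(10^(89.6/10)+10^(91.6/10)) = 93.72 dB SPL.
Then apply −20·log₁₀(7.2/3.6) = -6.02 dB → 87.7 dB SPL.

87.7 dB SPL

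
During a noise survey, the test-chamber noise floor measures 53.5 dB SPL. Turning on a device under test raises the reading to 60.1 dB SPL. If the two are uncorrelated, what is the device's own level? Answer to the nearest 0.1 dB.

Background correction is a power subtraction:
L_src = 10·log₁₀(10^(60.1/10) − 10^(53.5/10)) = 10·log₁₀(799400) = 59.0 dB SPL.

59.0 dB SPL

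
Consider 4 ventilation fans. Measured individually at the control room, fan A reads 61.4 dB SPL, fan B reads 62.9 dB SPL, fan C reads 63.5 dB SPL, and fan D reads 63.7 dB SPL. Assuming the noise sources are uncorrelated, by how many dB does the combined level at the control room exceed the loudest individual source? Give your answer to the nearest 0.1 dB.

Add the sources as powers (linear), then convert back to dB:
L_total = 10·log₁₀(10^(61.4/10) + 10^(62.9/10) + 10^(63.5/10) + 10^(63.7/10)) = 68.98 dB SPL.
Excess over the loudest (63.7 dB): 68.98 − 63.7 = 5.3 dB.

5.3 dB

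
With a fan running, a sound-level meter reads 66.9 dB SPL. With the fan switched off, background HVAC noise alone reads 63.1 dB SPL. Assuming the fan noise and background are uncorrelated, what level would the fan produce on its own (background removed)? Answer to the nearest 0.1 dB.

64.6 dB SPL

Subtract intensities: L_src = 10·log₁₀(10^(L_total/10) − 10^(L_bg/10)).
L_src = 10·log₁₀(10^(66.9/10) − 10^(63.1/10)) = 10·log₁₀(2856000) = 64.6 dB SPL.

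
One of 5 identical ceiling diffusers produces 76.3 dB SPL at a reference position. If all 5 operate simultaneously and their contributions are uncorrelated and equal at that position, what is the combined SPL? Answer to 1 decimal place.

83.3 dB SPL

5 equal incoherent sources raise the level by 10·log₁₀(5) = 6.99 dB.
L_total = 76.3 + 6.99 = 83.3 dB SPL.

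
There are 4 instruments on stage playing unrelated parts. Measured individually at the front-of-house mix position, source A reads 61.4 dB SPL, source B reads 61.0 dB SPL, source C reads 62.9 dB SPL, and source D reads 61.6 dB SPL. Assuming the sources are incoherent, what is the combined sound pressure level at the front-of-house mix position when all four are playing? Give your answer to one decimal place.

67.8 dB SPL

Add the sources as powers (linear), then convert back to dB:
L_total = 10·log₁₀(10^(61.4/10) + 10^(61.0/10) + 10^(62.9/10) + 10^(61.6/10)) = 10·log₁₀(6035000) = 67.8 dB SPL.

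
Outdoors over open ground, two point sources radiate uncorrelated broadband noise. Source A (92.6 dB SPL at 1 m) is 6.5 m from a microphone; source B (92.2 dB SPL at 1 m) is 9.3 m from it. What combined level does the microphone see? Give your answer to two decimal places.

77.94 dB SPL

At the listener: L_A = 92.6 − 20·log₁₀(6.5) = 76.342 dB; L_B = 92.2 − 20·log₁₀(9.3) = 72.830 dB.
Combined: 10·log₁₀(10^(76.342/10)+10^(72.830/10)) = 77.94 dB SPL.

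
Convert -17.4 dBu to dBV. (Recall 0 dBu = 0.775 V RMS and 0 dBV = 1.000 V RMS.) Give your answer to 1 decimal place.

The offset between the scales is 20·log₁₀(0.775/1.000) = −2.214 dB.
So dBV = -17.4 − 2.214 = -19.6 dBV.

-19.6 dBV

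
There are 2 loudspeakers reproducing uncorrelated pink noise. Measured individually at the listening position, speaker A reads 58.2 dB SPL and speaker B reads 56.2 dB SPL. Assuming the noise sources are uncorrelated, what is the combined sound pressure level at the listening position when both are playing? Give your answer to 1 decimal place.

Incoherent sources sum as intensities:
L_total = 10·log₁₀(10^(58.2/10) + 10^(56.2/10)) = 10·log₁₀(1078000) = 60.3 dB SPL.

60.3 dB SPL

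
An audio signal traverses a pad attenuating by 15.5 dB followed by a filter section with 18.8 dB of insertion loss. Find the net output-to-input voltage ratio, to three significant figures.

0.0193

Net gain = (−15.5) + (−18.8) = -34.3 dB.
Voltage ratio = 10^(-34.3/20) = 0.0193.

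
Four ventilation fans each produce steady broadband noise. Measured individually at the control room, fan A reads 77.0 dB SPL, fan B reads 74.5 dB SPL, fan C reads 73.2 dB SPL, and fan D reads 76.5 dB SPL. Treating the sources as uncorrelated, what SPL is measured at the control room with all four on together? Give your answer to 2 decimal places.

81.58 dB SPL

Add the sources as powers (linear), then convert back to dB:
L_total = 10·log₁₀(10^(77.0/10) + 10^(74.5/10) + 10^(73.2/10) + 10^(76.5/10)) = 10·log₁₀(143900000) = 81.58 dB SPL.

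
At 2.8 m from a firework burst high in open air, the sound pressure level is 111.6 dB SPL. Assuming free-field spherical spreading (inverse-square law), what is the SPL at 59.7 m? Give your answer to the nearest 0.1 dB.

85.0 dB SPL

Inverse-square spreading gives ΔL = −20·log₁₀(d₂/d₁).
ΔL = −20·log₁₀(59.7/2.8) = -26.58 dB, so L₂ = 111.6 + (-26.58) = 85.0 dB SPL.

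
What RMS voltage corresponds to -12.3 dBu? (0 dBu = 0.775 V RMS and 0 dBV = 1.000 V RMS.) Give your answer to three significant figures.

V = 0.775 V × 10^(-12.3/20).
= 0.775 × 0.2427 = 0.188 V.

0.188 V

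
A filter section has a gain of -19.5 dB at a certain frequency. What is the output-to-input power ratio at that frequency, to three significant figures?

0.0112

Power ratio = 10^(dB/10).
10^(-19.5/10) = 10^(-1.950) = 0.0112.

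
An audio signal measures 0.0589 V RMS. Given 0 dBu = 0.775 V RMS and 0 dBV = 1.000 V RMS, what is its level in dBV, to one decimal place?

dBV = 20·log₁₀(V / 1.000 V).
20·log₁₀(0.0589/1.000) = -24.6 dBV.

-24.6 dBV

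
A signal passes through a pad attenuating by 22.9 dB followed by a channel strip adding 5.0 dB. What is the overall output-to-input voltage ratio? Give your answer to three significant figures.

Net gain = (−22.9) + 5.0 = -17.9 dB.
Voltage ratio = 10^(-17.9/20) = 0.127.

0.127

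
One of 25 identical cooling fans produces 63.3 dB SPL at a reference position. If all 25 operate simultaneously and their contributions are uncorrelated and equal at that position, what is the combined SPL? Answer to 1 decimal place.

25 equal incoherent sources raise the level by 10·log₁₀(25) = 13.98 dB.
L_total = 63.3 + 13.98 = 77.3 dB SPL.

77.3 dB SPL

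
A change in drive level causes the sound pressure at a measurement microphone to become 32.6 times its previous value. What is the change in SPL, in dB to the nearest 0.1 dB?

30.3 dB

SPL change from a pressure ratio uses the 20·log₁₀ form:
20·log₁₀(32.6) = 30.3 dB.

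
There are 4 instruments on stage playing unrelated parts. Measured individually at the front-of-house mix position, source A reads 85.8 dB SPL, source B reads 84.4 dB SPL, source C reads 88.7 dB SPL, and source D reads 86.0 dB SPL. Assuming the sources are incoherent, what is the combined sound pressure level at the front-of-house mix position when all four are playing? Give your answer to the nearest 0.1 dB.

92.5 dB SPL

Incoherent sources sum as intensities:
L_total = 10·log₁₀(10^(85.8/10) + 10^(84.4/10) + 10^(88.7/10) + 10^(86.0/10)) = 10·log₁₀(1795000000) = 92.5 dB SPL.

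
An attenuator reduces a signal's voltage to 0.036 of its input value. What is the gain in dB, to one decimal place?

Voltage is an amplitude quantity, so gain = 20·log₁₀(V_out/V_in).
20·log₁₀(0.036) = -28.9 dB.

-28.9 dB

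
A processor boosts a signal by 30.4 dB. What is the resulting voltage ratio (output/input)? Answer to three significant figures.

33.1

Voltage ratio = 10^(dB/20).
10^(30.4/20) = 10^(1.520) = 33.1.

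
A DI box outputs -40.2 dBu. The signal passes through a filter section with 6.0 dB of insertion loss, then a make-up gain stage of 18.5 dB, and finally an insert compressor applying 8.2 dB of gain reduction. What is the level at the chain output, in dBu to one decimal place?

In dB, series stages simply add:
-40.2 − 6.0 + 18.5 − 8.2 = -35.9 dBu.

-35.9 dBu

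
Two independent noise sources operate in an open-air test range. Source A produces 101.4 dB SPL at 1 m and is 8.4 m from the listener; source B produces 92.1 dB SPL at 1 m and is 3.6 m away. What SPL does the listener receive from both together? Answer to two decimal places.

At the listener: L_A = 101.4 − 20·log₁₀(8.4) = 82.914 dB; L_B = 92.1 − 20·log₁₀(3.6) = 80.974 dB.
Combined: 10·log₁₀(10^(82.914/10)+10^(80.974/10)) = 85.06 dB SPL.

85.06 dB SPL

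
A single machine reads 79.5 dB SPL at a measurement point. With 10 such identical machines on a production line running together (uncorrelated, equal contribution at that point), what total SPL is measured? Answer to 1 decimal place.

10 equal incoherent sources raise the level by 10·log₁₀(10) = 10.00 dB.
L_total = 79.5 + 10.00 = 89.5 dB SPL.

89.5 dB SPL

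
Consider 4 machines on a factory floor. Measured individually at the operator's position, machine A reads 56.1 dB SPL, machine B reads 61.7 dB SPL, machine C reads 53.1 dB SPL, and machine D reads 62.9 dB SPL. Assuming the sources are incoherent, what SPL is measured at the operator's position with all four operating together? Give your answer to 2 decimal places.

Incoherent sources sum as intensities:
L_total = 10·log₁₀(10^(56.1/10) + 10^(61.7/10) + 10^(53.1/10) + 10^(62.9/10)) = 10·log₁₀(4041000) = 66.06 dB SPL.

66.06 dB SPL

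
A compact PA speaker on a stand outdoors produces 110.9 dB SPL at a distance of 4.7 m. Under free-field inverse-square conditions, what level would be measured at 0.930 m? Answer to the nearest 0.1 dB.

125.0 dB SPL

Inverse-square spreading gives ΔL = −20·log₁₀(d₂/d₁).
ΔL = −20·log₁₀(0.930/4.7) = 14.07 dB, so L₂ = 110.9 + (14.07) = 125.0 dB SPL.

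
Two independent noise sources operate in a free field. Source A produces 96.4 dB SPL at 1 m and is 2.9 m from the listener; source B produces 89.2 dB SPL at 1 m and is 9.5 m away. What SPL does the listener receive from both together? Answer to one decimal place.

At the listener: L_A = 96.4 − 20·log₁₀(2.9) = 87.15 dB; L_B = 89.2 − 20·log₁₀(9.5) = 69.65 dB.
Combined: 10·log₁₀(10^(87.15/10)+10^(69.65/10)) = 87.2 dB SPL.

87.2 dB SPL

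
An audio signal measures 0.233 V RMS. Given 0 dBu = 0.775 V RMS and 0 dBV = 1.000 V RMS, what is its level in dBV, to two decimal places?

dBV = 20·log₁₀(V / 1.000 V).
20·log₁₀(0.233/1.000) = -12.65 dBV.

-12.65 dBV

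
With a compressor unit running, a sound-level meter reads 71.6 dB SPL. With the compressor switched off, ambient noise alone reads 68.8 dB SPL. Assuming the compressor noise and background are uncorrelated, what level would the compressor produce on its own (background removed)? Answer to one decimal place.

68.4 dB SPL

Remove the background by subtracting linear intensities:
L_src = 10·log₁₀(10^(71.6/10) − 10^(68.8/10)) = 10·log₁₀(6869000) = 68.4 dB SPL.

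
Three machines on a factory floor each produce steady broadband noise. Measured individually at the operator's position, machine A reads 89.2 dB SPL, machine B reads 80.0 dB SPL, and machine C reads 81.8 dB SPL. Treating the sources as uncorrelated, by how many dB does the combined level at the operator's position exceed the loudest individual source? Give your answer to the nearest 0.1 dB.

Incoherent sources sum as intensities:
L_total = 10·log₁₀(10^(89.2/10) + 10^(80.0/10) + 10^(81.8/10)) = 90.35 dB SPL.
Excess over the loudest (89.2 dB): 90.35 − 89.2 = 1.1 dB.

1.1 dB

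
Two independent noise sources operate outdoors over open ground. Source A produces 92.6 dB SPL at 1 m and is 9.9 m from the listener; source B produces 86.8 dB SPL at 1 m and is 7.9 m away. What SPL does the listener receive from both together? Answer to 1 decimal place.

74.2 dB SPL

At the listener: L_A = 92.6 − 20·log₁₀(9.9) = 72.69 dB; L_B = 86.8 − 20·log₁₀(7.9) = 68.85 dB.
Combined: 10·log₁₀(10^(72.69/10)+10^(68.85/10)) = 74.2 dB SPL.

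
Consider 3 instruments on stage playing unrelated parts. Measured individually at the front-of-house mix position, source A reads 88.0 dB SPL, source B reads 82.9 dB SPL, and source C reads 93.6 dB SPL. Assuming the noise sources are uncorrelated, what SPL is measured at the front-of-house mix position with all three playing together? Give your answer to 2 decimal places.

Add the sources as powers (linear), then convert back to dB:
L_total = 10·log₁₀(10^(88.0/10) + 10^(82.9/10) + 10^(93.6/10)) = 10·log₁₀(3117000000) = 94.94 dB SPL.

94.94 dB SPL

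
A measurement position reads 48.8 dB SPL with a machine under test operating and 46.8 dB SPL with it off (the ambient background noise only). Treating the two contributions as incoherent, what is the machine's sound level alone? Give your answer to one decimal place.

44.5 dB SPL

Background correction is a power subtraction:
L_src = 10·log₁₀(10^(48.8/10) − 10^(46.8/10)) = 10·log₁₀(27990) = 44.5 dB SPL.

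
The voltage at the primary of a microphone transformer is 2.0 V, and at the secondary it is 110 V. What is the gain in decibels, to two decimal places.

34.81 dB

Voltage is an amplitude quantity, so gain = 20·log₁₀(V_out/V_in).
20·log₁₀(110/2.0) = 20·log₁₀(55.00) = 34.81 dB.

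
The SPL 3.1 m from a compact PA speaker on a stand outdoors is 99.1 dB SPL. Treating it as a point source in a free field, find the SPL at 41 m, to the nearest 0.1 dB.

Inverse-square spreading gives ΔL = −20·log₁₀(d₂/d₁).
ΔL = −20·log₁₀(41/3.1) = -22.43 dB, so L₂ = 99.1 + (-22.43) = 76.7 dB SPL.

76.7 dB SPL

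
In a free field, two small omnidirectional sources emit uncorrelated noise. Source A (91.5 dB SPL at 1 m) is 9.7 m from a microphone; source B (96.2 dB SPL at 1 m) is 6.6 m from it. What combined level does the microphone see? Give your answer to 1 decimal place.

80.4 dB SPL

At the listener: L_A = 91.5 − 20·log₁₀(9.7) = 71.76 dB; L_B = 96.2 − 20·log₁₀(6.6) = 79.81 dB.
Combined: 10·log₁₀(10^(71.76/10)+10^(79.81/10)) = 80.4 dB SPL.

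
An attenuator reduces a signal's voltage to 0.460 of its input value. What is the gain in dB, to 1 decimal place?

For a voltage ratio, dB = 20·log₁₀(V₂/V₁).
20·log₁₀(0.460) = -6.7 dB.

-6.7 dB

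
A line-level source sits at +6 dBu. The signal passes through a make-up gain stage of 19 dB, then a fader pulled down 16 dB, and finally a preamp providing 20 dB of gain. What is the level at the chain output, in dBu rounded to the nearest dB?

Gain stages sum in dB:
+6 + 19 − 16 + 20 = +29 dBu.

+29 dBu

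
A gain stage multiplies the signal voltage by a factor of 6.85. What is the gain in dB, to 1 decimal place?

16.7 dB

Voltage ratio → dB uses the 20·log₁₀ form:
20·log₁₀(6.85) = 16.7 dB.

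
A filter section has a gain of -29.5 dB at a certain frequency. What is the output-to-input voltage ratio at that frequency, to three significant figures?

Voltage ratio = 10^(dB/20).
10^(-29.5/20) = 10^(-1.475) = 0.0335.

0.0335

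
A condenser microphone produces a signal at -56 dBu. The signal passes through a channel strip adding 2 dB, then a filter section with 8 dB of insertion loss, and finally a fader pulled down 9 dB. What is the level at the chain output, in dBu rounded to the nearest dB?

Gain stages sum in dB:
-56 + 2 − 8 − 9 = -71 dBu.

-71 dBu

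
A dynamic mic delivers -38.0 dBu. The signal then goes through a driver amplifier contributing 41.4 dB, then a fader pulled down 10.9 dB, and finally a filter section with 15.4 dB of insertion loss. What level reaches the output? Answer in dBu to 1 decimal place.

-22.9 dBu

Gain stages sum in dB:
-38.0 + 41.4 − 10.9 − 15.4 = -22.9 dBu.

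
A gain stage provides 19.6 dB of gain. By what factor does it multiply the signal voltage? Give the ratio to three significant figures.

Voltage ratio = 10^(dB/20).
10^(19.6/20) = 10^(0.9800) = 9.55.

9.55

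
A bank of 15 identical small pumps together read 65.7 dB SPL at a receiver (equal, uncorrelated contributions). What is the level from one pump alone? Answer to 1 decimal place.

53.9 dB SPL

15 equal incoherent sources add 10·log₁₀(15) = 11.76 dB over one source.
L_one = 65.7 − 11.76 = 53.9 dB SPL.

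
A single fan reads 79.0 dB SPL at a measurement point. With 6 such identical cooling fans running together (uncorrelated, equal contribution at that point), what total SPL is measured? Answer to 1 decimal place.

6 equal incoherent sources raise the level by 10·log₁₀(6) = 7.78 dB.
L_total = 79.0 + 7.78 = 86.8 dB SPL.

86.8 dB SPL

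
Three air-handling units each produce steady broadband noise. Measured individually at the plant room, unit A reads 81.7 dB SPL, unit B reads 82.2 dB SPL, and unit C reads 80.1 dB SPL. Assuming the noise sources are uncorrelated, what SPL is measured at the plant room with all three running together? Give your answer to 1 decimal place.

Incoherent sources sum as intensities:
L_total = 10·log₁₀(10^(81.7/10) + 10^(82.2/10) + 10^(80.1/10)) = 10·log₁₀(416200000) = 86.2 dB SPL.

86.2 dB SPL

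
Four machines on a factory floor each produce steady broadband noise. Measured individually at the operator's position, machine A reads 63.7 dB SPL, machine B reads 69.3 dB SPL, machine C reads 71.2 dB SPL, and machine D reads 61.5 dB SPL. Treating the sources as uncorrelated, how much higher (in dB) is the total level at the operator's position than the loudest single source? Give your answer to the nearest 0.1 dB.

2.9 dB

Uncorrelated sources add in intensity (power), not in dB.
L_total = 10·log₁₀(10^(63.7/10) + 10^(69.3/10) + 10^(71.2/10) + 10^(61.5/10)) = 74.06 dB SPL.
Excess over the loudest (71.2 dB): 74.06 − 71.2 = 2.9 dB.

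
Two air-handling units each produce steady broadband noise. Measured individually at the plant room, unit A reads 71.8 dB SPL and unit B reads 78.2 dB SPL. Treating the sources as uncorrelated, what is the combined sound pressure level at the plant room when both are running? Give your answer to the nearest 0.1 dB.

79.1 dB SPL

Add the sources as powers (linear), then convert back to dB:
L_total = 10·log₁₀(10^(71.8/10) + 10^(78.2/10)) = 10·log₁₀(81200000) = 79.1 dB SPL.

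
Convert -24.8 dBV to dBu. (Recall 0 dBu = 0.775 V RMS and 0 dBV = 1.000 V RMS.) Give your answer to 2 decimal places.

The offset between the scales is 20·log₁₀(0.775/1.000) = −2.214 dB.
So dBu = -24.8 + 2.214 = -22.59 dBu.

-22.59 dBu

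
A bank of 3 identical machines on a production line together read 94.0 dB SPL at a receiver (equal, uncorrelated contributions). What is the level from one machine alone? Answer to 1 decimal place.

89.2 dB SPL

3 equal incoherent sources add 10·log₁₀(3) = 4.77 dB over one source.
L_one = 94.0 − 4.77 = 89.2 dB SPL.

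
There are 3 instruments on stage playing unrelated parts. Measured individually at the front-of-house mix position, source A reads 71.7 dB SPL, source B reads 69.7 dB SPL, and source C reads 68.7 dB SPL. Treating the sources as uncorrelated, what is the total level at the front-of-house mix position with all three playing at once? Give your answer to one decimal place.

75.0 dB SPL

Incoherent sources sum as intensities:
L_total = 10·log₁₀(10^(71.7/10) + 10^(69.7/10) + 10^(68.7/10)) = 10·log₁₀(31540000) = 75.0 dB SPL.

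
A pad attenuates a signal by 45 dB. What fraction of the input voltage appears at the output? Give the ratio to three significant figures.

0.00562

Voltage ratio = 10^(dB/20).
10^(-45/20) = 10^(-2.250) = 0.00562.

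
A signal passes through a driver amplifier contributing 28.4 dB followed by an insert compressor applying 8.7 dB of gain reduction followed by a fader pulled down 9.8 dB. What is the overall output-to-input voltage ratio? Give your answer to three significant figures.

Net gain = 28.4 + (−8.7) + (−9.8) = 9.9 dB.
Voltage ratio = 10^(9.9/20) = 3.13.

3.13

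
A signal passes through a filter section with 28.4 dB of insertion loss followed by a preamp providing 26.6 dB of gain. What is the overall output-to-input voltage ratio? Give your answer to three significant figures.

0.813

Net gain = (−28.4) + 26.6 = -1.8 dB.
Voltage ratio = 10^(-1.8/20) = 0.813.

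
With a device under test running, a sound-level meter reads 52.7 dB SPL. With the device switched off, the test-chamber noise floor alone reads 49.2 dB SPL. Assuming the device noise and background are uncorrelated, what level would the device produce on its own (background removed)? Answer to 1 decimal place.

Subtract intensities: L_src = 10·log₁₀(10^(L_total/10) − 10^(L_bg/10)).
L_src = 10·log₁₀(10^(52.7/10) − 10^(49.2/10)) = 10·log₁₀(103000) = 50.1 dB SPL.

50.1 dB SPL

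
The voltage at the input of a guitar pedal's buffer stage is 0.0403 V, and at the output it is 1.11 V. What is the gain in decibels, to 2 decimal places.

Voltage is an amplitude quantity, so gain = 20·log₁₀(V_out/V_in).
20·log₁₀(1.11/0.0403) = 20·log₁₀(27.54) = 28.80 dB.

28.80 dB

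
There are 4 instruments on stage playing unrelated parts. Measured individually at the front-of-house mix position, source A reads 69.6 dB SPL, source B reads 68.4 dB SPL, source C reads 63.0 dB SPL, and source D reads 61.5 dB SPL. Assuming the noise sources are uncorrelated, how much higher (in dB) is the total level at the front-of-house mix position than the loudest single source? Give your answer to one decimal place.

Incoherent sources sum as intensities:
L_total = 10·log₁₀(10^(69.6/10) + 10^(68.4/10) + 10^(63.0/10) + 10^(61.5/10)) = 72.89 dB SPL.
Excess over the loudest (69.6 dB): 72.89 − 69.6 = 3.3 dB.

3.3 dB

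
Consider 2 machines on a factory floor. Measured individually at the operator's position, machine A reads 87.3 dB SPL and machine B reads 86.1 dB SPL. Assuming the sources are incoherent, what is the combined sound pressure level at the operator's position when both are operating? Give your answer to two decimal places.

Uncorrelated sources add in intensity (power), not in dB.
L_total = 10·log₁₀(10^(87.3/10) + 10^(86.1/10)) = 10·log₁₀(944400000) = 89.75 dB SPL.

89.75 dB SPL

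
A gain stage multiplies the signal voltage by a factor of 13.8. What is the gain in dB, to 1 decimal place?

Voltage ratio → dB uses the 20·log₁₀ form:
20·log₁₀(13.8) = 22.8 dB.

22.8 dB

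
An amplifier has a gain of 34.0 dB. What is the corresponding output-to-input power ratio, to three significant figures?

Power ratio = 10^(dB/10).
10^(34.0/10) = 10^(3.400) = 2510.

2510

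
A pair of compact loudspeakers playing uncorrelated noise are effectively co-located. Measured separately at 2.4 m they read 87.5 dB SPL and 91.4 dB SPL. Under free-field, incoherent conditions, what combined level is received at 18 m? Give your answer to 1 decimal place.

Combined at 2.4 m: 10·log₁₀(10^(87.5/10)+10^(91.4/10)) = 92.88 dB SPL.
Then apply −20·log₁₀(18/2.4) = -17.50 dB → 75.4 dB SPL.

75.4 dB SPL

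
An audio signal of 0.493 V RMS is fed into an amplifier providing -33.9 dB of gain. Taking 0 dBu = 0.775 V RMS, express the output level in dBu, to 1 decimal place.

-37.8 dBu

Input level: 20·log₁₀(0.493/0.775) = -3.93 dBu.
Output: -3.93 − 33.9 = -37.8 dBu.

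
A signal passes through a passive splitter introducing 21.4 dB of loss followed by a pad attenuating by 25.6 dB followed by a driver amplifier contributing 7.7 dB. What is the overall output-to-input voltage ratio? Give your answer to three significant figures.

Net gain = (−21.4) + (−25.6) + 7.7 = -39.3 dB.
Voltage ratio = 10^(-39.3/20) = 0.0108.

0.0108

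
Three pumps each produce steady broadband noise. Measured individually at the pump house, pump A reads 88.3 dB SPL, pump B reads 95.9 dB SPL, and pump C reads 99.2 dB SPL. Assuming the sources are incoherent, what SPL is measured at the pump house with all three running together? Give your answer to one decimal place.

Incoherent sources sum as intensities:
L_total = 10·log₁₀(10^(88.3/10) + 10^(95.9/10) + 10^(99.2/10)) = 10·log₁₀(12884000000) = 101.1 dB SPL.

101.1 dB SPL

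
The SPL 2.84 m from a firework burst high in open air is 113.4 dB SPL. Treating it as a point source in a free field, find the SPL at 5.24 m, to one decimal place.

Inverse-square spreading gives ΔL = −20·log₁₀(d₂/d₁).
ΔL = −20·log₁₀(5.24/2.84) = -5.32 dB, so L₂ = 113.4 + (-5.32) = 108.1 dB SPL.

108.1 dB SPL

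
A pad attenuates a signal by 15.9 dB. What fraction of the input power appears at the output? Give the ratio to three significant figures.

0.0257

Power ratio = 10^(dB/10).
10^(-15.9/10) = 10^(-1.590) = 0.0257.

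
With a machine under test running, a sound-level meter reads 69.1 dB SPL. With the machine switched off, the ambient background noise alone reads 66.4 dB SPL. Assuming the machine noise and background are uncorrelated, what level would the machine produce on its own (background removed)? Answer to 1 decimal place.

65.8 dB SPL

Background correction is a power subtraction:
L_src = 10·log₁₀(10^(69.1/10) − 10^(66.4/10)) = 10·log₁₀(3763000) = 65.8 dB SPL.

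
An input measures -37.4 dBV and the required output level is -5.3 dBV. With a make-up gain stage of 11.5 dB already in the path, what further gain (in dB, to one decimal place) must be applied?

20.6 dB

The required make-up gain is the shortfall in the dB sum.
G = -5.3 − (-37.4) − 11.5 = 20.6 dB.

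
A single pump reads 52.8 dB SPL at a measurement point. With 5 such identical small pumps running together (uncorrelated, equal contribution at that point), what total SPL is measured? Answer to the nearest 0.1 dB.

5 equal incoherent sources raise the level by 10·log₁₀(5) = 6.99 dB.
L_total = 52.8 + 6.99 = 59.8 dB SPL.

59.8 dB SPL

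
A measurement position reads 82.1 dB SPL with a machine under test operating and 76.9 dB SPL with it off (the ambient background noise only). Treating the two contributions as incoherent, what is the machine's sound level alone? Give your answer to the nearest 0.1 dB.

Subtract intensities: L_src = 10·log₁₀(10^(L_total/10) − 10^(L_bg/10)).
L_src = 10·log₁₀(10^(82.1/10) − 10^(76.9/10)) = 10·log₁₀(113200000) = 80.5 dB SPL.

80.5 dB SPL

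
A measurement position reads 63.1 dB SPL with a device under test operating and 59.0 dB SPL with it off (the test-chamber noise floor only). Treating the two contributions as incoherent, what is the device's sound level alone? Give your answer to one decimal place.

61.0 dB SPL

Background correction is a power subtraction:
L_src = 10·log₁₀(10^(63.1/10) − 10^(59.0/10)) = 10·log₁₀(1247000) = 61.0 dB SPL.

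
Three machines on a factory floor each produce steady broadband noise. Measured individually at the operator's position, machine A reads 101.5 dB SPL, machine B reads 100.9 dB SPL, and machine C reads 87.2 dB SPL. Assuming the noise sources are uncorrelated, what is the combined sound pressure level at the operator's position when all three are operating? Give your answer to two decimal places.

Uncorrelated sources add in intensity (power), not in dB.
L_total = 10·log₁₀(10^(101.5/10) + 10^(100.9/10) + 10^(87.2/10)) = 10·log₁₀(26953000000) = 104.31 dB SPL.

104.31 dB SPL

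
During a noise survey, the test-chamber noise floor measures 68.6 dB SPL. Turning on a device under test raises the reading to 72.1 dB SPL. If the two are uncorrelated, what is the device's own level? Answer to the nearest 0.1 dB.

69.5 dB SPL

Subtract intensities: L_src = 10·log₁₀(10^(L_total/10) − 10^(L_bg/10)).
L_src = 10·log₁₀(10^(72.1/10) − 10^(68.6/10)) = 10·log₁₀(8974000) = 69.5 dB SPL.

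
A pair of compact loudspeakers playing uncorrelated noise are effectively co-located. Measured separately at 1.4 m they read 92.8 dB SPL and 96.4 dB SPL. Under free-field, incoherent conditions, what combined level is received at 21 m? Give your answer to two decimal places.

Combined at 1.4 m: 10·log₁₀(10^(92.8/10)+10^(96.4/10)) = 97.973 dB SPL.
Then apply −20·log₁₀(21/1.4) = -23.522 dB → 74.45 dB SPL.

74.45 dB SPL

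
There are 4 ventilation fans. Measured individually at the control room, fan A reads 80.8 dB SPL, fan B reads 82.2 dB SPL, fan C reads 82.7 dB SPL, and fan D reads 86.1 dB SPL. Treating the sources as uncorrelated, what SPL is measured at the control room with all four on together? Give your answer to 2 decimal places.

Incoherent sources sum as intensities:
L_total = 10·log₁₀(10^(80.8/10) + 10^(82.2/10) + 10^(82.7/10) + 10^(86.1/10)) = 10·log₁₀(879800000) = 89.44 dB SPL.

89.44 dB SPL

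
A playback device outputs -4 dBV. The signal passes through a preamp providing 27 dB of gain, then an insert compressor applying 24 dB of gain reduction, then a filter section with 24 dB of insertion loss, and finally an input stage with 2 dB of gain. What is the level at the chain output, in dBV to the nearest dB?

Cascaded gains and losses add directly in dB.
-4 + 27 − 24 − 24 + 2 = -23 dBV.

-23 dBV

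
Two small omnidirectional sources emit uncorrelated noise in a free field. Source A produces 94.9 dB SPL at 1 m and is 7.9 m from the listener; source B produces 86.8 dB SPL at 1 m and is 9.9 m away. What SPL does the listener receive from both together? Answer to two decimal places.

77.36 dB SPL

At the listener: L_A = 94.9 − 20·log₁₀(7.9) = 76.947 dB; L_B = 86.8 − 20·log₁₀(9.9) = 66.887 dB.
Combined: 10·log₁₀(10^(76.947/10)+10^(66.887/10)) = 77.36 dB SPL.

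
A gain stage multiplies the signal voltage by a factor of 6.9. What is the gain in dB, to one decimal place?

Voltage ratio → dB uses the 20·log₁₀ form:
20·log₁₀(6.9) = 16.8 dB.

16.8 dB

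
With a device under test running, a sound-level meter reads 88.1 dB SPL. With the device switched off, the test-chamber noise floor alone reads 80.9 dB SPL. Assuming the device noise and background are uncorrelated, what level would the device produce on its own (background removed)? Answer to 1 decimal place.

87.2 dB SPL

Remove the background by subtracting linear intensities:
L_src = 10·log₁₀(10^(88.1/10) − 10^(80.9/10)) = 10·log₁₀(522600000) = 87.2 dB SPL.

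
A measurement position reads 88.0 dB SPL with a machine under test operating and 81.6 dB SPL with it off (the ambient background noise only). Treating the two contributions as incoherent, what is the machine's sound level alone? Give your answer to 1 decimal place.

Subtract intensities: L_src = 10·log₁₀(10^(L_total/10) − 10^(L_bg/10)).
L_src = 10·log₁₀(10^(88.0/10) − 10^(81.6/10)) = 10·log₁₀(486400000) = 86.9 dB SPL.

86.9 dB SPL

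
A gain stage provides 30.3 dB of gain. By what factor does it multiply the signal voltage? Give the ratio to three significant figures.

Voltage ratio = 10^(dB/20).
10^(30.3/20) = 10^(1.515) = 32.7.

32.7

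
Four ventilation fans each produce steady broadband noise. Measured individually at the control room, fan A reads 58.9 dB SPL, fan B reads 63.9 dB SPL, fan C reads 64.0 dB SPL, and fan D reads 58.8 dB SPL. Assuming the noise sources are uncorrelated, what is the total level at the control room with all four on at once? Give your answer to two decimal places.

68.13 dB SPL

Uncorrelated sources add in intensity (power), not in dB.
L_total = 10·log₁₀(10^(58.9/10) + 10^(63.9/10) + 10^(64.0/10) + 10^(58.8/10)) = 10·log₁₀(6501000) = 68.13 dB SPL.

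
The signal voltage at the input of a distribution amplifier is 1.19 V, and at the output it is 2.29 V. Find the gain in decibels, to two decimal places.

Voltage is an amplitude quantity, so gain = 20·log₁₀(V_out/V_in).
20·log₁₀(2.29/1.19) = 20·log₁₀(1.924) = 5.69 dB.

5.69 dB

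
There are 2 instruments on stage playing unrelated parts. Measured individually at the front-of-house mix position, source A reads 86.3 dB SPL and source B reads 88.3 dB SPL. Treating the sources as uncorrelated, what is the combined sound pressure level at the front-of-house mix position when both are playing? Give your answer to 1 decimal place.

90.4 dB SPL

Uncorrelated sources add in intensity (power), not in dB.
L_total = 10·log₁₀(10^(86.3/10) + 10^(88.3/10)) = 10·log₁₀(1103000000) = 90.4 dB SPL.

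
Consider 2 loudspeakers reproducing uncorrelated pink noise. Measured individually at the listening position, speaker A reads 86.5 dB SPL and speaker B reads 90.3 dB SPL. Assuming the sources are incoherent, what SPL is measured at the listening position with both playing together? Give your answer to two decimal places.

91.81 dB SPL

Uncorrelated sources add in intensity (power), not in dB.
L_total = 10·log₁₀(10^(86.5/10) + 10^(90.3/10)) = 10·log₁₀(1518000000) = 91.81 dB SPL.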